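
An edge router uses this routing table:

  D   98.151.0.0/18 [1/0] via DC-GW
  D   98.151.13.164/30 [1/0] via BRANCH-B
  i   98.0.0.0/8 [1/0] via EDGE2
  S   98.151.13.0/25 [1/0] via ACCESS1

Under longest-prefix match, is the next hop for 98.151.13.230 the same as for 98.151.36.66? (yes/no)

yes

98.151.13.230: longest match 98.151.0.0/18 -> DC-GW
98.151.36.66: longest match 98.151.0.0/18 -> DC-GW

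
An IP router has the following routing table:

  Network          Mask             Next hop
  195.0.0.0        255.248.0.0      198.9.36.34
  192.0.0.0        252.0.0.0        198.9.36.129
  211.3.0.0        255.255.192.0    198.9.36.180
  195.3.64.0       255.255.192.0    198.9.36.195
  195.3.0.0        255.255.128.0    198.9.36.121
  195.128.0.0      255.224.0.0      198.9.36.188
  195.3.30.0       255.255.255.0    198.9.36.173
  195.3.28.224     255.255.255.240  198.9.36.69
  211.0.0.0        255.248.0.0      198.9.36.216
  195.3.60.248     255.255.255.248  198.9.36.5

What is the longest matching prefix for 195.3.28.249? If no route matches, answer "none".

Entries matching 195.3.28.249:
  192.0.0.0/6 (192.0.0.0 - 195.255.255.255)
  195.0.0.0/13 (195.0.0.0 - 195.7.255.255)
  195.3.0.0/17 (195.3.0.0 - 195.3.127.255)
Most specific is 195.3.0.0/17.

195.3.0.0/17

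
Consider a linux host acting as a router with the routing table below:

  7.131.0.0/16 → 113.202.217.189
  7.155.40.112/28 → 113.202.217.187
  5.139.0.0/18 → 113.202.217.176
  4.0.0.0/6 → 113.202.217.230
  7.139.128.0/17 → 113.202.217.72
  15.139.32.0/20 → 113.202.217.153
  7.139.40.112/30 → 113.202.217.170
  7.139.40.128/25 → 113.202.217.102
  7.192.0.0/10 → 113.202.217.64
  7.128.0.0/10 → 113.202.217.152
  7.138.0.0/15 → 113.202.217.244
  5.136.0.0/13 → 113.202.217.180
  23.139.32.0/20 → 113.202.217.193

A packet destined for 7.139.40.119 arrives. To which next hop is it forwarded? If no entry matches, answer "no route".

113.202.217.244

Routes whose prefix contains 7.139.40.119:
  4.0.0.0/6 (4.0.0.0 - 7.255.255.255) -> 113.202.217.230
  7.128.0.0/10 (7.128.0.0 - 7.191.255.255) -> 113.202.217.152
  7.138.0.0/15 (7.138.0.0 - 7.139.255.255) -> 113.202.217.244
More-specific entries that do NOT match:
  7.139.40.112/30 (7.139.40.112 - 7.139.40.115) does not contain 7.139.40.119
  7.155.40.112/28 (7.155.40.112 - 7.155.40.127) does not contain 7.139.40.119
  7.139.40.128/25 (7.139.40.128 - 7.139.40.255) does not contain 7.139.40.119
  15.139.32.0/20 (15.139.32.0 - 15.139.47.255) does not contain 7.139.40.119
  23.139.32.0/20 (23.139.32.0 - 23.139.47.255) does not contain 7.139.40.119
  5.139.0.0/18 (5.139.0.0 - 5.139.63.255) does not contain 7.139.40.119
  7.139.128.0/17 (7.139.128.0 - 7.139.255.255) does not contain 7.139.40.119
  7.131.0.0/16 (7.131.0.0 - 7.131.255.255) does not contain 7.139.40.119
Longest matching prefix is /15 -> next hop 113.202.217.244.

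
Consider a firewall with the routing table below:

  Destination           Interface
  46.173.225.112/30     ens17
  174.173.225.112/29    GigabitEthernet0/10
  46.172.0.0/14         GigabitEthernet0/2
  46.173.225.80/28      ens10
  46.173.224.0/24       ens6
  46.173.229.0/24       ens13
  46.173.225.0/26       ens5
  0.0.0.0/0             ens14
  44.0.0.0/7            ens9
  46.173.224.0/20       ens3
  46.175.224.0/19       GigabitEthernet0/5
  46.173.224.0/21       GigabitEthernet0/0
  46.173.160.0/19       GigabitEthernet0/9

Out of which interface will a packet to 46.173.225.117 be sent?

Routes whose prefix contains 46.173.225.117:
  0.0.0.0/0 (default, matches everything) -> ens14
  46.172.0.0/14 (46.172.0.0 - 46.175.255.255) -> GigabitEthernet0/2
  46.173.224.0/20 (46.173.224.0 - 46.173.239.255) -> ens3
  46.173.224.0/21 (46.173.224.0 - 46.173.231.255) -> GigabitEthernet0/0
More-specific entries that do NOT match:
  46.173.225.112/30 (46.173.225.112 - 46.173.225.115) does not contain 46.173.225.117
  174.173.225.112/29 (174.173.225.112 - 174.173.225.119) does not contain 46.173.225.117
  46.173.225.80/28 (46.173.225.80 - 46.173.225.95) does not contain 46.173.225.117
  46.173.225.0/26 (46.173.225.0 - 46.173.225.63) does not contain 46.173.225.117
  46.173.224.0/24 (46.173.224.0 - 46.173.224.255) does not contain 46.173.225.117
  46.173.229.0/24 (46.173.229.0 - 46.173.229.255) does not contain 46.173.225.117
Longest matching prefix is /21 -> interface GigabitEthernet0/0.

GigabitEthernet0/0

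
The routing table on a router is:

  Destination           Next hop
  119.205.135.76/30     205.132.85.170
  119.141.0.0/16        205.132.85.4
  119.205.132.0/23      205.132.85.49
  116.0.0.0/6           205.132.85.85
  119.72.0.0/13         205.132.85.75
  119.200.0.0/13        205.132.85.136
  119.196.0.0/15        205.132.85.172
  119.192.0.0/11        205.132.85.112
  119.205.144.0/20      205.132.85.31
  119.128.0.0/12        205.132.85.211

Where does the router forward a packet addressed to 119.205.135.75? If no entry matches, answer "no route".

Routes whose prefix contains 119.205.135.75:
  116.0.0.0/6 (116.0.0.0 - 119.255.255.255) -> 205.132.85.85
  119.192.0.0/11 (119.192.0.0 - 119.223.255.255) -> 205.132.85.112
  119.200.0.0/13 (119.200.0.0 - 119.207.255.255) -> 205.132.85.136
More-specific entries that do NOT match:
  119.205.135.76/30 (119.205.135.76 - 119.205.135.79) does not contain 119.205.135.75
  119.205.132.0/23 (119.205.132.0 - 119.205.133.255) does not contain 119.205.135.75
  119.205.144.0/20 (119.205.144.0 - 119.205.159.255) does not contain 119.205.135.75
  119.141.0.0/16 (119.141.0.0 - 119.141.255.255) does not contain 119.205.135.75
  119.196.0.0/15 (119.196.0.0 - 119.197.255.255) does not contain 119.205.135.75
Longest matching prefix is /13 -> next hop 205.132.85.136.

205.132.85.136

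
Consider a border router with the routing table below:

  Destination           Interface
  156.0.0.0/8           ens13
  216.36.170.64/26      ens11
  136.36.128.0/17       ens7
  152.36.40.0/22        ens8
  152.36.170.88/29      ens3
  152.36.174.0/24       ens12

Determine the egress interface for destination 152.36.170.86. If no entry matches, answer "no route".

no route

No entry's prefix contains 152.36.170.86; there is no default route.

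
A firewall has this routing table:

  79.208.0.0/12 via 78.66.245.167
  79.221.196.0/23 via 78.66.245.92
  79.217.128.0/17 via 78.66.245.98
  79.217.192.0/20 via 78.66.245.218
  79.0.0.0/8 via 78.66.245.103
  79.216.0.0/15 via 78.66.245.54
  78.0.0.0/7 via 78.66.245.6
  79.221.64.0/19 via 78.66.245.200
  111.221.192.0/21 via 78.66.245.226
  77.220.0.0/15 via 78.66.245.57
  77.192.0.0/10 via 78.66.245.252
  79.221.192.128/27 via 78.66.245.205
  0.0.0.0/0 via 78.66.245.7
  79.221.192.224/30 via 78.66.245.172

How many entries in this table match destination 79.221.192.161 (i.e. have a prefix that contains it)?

4

Prefixes containing 79.221.192.161:
  0.0.0.0/0 (default, matches everything)
  78.0.0.0/7 (78.0.0.0 - 79.255.255.255)
  79.0.0.0/8 (79.0.0.0 - 79.255.255.255)
  79.208.0.0/12 (79.208.0.0 - 79.223.255.255)
Total matching entries: 4.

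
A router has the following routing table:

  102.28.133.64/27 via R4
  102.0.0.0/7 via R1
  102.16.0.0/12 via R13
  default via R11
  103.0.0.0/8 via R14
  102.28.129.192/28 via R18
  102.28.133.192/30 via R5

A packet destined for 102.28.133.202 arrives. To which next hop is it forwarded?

Routes whose prefix contains 102.28.133.202:
  0.0.0.0/0 (default, matches everything) -> R11
  102.0.0.0/7 (102.0.0.0 - 103.255.255.255) -> R1
  102.16.0.0/12 (102.16.0.0 - 102.31.255.255) -> R13
More-specific entries that do NOT match:
  102.28.133.192/30 (102.28.133.192 - 102.28.133.195) does not contain 102.28.133.202
  102.28.129.192/28 (102.28.129.192 - 102.28.129.207) does not contain 102.28.133.202
  102.28.133.64/27 (102.28.133.64 - 102.28.133.95) does not contain 102.28.133.202
Longest matching prefix is /12 -> next hop R13.

R13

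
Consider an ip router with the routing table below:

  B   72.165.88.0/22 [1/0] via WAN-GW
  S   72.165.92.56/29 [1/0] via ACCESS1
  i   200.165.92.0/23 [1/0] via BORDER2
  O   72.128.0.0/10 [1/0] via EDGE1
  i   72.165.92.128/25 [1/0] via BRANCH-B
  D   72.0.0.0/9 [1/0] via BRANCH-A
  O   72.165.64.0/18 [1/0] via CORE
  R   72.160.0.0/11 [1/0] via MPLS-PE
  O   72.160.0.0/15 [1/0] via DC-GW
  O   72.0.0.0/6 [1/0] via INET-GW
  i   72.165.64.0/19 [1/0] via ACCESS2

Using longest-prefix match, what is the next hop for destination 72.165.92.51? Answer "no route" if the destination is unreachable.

ACCESS2

Routes whose prefix contains 72.165.92.51:
  72.0.0.0/6 (72.0.0.0 - 75.255.255.255) -> INET-GW
  72.128.0.0/10 (72.128.0.0 - 72.191.255.255) -> EDGE1
  72.160.0.0/11 (72.160.0.0 - 72.191.255.255) -> MPLS-PE
  72.165.64.0/18 (72.165.64.0 - 72.165.127.255) -> CORE
  72.165.64.0/19 (72.165.64.0 - 72.165.95.255) -> ACCESS2
More-specific entries that do NOT match:
  72.165.92.56/29 (72.165.92.56 - 72.165.92.63) does not contain 72.165.92.51
  72.165.92.128/25 (72.165.92.128 - 72.165.92.255) does not contain 72.165.92.51
  200.165.92.0/23 (200.165.92.0 - 200.165.93.255) does not contain 72.165.92.51
  72.165.88.0/22 (72.165.88.0 - 72.165.91.255) does not contain 72.165.92.51
Longest matching prefix is /19 -> next hop ACCESS2.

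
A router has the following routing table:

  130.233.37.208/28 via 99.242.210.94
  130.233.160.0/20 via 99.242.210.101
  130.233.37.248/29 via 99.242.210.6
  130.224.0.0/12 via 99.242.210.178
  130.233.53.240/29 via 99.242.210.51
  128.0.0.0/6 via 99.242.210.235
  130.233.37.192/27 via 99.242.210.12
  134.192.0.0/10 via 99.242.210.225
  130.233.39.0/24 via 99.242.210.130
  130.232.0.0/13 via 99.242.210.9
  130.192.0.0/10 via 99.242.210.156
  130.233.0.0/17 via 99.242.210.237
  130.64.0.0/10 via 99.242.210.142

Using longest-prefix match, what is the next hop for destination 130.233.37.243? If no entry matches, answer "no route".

99.242.210.237

Routes whose prefix contains 130.233.37.243:
  128.0.0.0/6 (128.0.0.0 - 131.255.255.255) -> 99.242.210.235
  130.192.0.0/10 (130.192.0.0 - 130.255.255.255) -> 99.242.210.156
  130.224.0.0/12 (130.224.0.0 - 130.239.255.255) -> 99.242.210.178
  130.232.0.0/13 (130.232.0.0 - 130.239.255.255) -> 99.242.210.9
  130.233.0.0/17 (130.233.0.0 - 130.233.127.255) -> 99.242.210.237
More-specific entries that do NOT match:
  130.233.37.248/29 (130.233.37.248 - 130.233.37.255) does not contain 130.233.37.243
  130.233.53.240/29 (130.233.53.240 - 130.233.53.247) does not contain 130.233.37.243
  130.233.37.208/28 (130.233.37.208 - 130.233.37.223) does not contain 130.233.37.243
  130.233.37.192/27 (130.233.37.192 - 130.233.37.223) does not contain 130.233.37.243
  130.233.39.0/24 (130.233.39.0 - 130.233.39.255) does not contain 130.233.37.243
  130.233.160.0/20 (130.233.160.0 - 130.233.175.255) does not contain 130.233.37.243
Longest matching prefix is /17 -> next hop 99.242.210.237.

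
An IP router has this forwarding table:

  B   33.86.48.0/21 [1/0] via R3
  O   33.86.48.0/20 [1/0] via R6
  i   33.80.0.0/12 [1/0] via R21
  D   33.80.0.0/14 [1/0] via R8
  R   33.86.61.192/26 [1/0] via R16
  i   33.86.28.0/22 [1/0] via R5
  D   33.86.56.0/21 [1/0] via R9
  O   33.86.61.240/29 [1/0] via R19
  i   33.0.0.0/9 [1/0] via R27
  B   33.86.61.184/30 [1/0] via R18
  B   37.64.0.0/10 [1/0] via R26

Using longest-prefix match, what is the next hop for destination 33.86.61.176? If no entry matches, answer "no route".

Routes whose prefix contains 33.86.61.176:
  33.0.0.0/9 (33.0.0.0 - 33.127.255.255) -> R27
  33.80.0.0/12 (33.80.0.0 - 33.95.255.255) -> R21
  33.86.48.0/20 (33.86.48.0 - 33.86.63.255) -> R6
  33.86.56.0/21 (33.86.56.0 - 33.86.63.255) -> R9
More-specific entries that do NOT match:
  33.86.61.184/30 (33.86.61.184 - 33.86.61.187) does not contain 33.86.61.176
  33.86.61.240/29 (33.86.61.240 - 33.86.61.247) does not contain 33.86.61.176
  33.86.61.192/26 (33.86.61.192 - 33.86.61.255) does not contain 33.86.61.176
  33.86.28.0/22 (33.86.28.0 - 33.86.31.255) does not contain 33.86.61.176
Longest matching prefix is /21 -> next hop R9.

R9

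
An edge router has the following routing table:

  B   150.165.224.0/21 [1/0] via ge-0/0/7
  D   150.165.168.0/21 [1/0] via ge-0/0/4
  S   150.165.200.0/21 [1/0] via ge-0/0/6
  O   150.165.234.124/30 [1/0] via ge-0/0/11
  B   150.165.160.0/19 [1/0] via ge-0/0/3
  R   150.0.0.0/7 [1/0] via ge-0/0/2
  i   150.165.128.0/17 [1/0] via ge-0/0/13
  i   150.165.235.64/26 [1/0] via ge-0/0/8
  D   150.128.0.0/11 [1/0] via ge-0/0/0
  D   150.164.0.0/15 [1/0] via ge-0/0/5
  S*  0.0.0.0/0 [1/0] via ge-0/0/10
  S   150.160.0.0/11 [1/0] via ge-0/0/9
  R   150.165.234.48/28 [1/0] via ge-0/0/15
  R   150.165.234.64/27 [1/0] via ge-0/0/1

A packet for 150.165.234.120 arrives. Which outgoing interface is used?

ge-0/0/13

Routes whose prefix contains 150.165.234.120:
  0.0.0.0/0 (default, matches everything) -> ge-0/0/10
  150.0.0.0/7 (150.0.0.0 - 151.255.255.255) -> ge-0/0/2
  150.160.0.0/11 (150.160.0.0 - 150.191.255.255) -> ge-0/0/9
  150.164.0.0/15 (150.164.0.0 - 150.165.255.255) -> ge-0/0/5
  150.165.128.0/17 (150.165.128.0 - 150.165.255.255) -> ge-0/0/13
More-specific entries that do NOT match:
  150.165.234.124/30 (150.165.234.124 - 150.165.234.127) does not contain 150.165.234.120
  150.165.234.48/28 (150.165.234.48 - 150.165.234.63) does not contain 150.165.234.120
  150.165.234.64/27 (150.165.234.64 - 150.165.234.95) does not contain 150.165.234.120
  150.165.235.64/26 (150.165.235.64 - 150.165.235.127) does not contain 150.165.234.120
  150.165.224.0/21 (150.165.224.0 - 150.165.231.255) does not contain 150.165.234.120
  150.165.168.0/21 (150.165.168.0 - 150.165.175.255) does not contain 150.165.234.120
  150.165.200.0/21 (150.165.200.0 - 150.165.207.255) does not contain 150.165.234.120
  150.165.160.0/19 (150.165.160.0 - 150.165.191.255) does not contain 150.165.234.120
Longest matching prefix is /17 -> interface ge-0/0/13.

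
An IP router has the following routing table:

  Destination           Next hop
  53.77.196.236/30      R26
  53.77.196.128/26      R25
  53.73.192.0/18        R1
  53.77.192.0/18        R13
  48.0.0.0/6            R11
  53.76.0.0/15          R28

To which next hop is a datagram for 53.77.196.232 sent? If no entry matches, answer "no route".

R13

Routes whose prefix contains 53.77.196.232:
  53.76.0.0/15 (53.76.0.0 - 53.77.255.255) -> R28
  53.77.192.0/18 (53.77.192.0 - 53.77.255.255) -> R13
More-specific entries that do NOT match:
  53.77.196.236/30 (53.77.196.236 - 53.77.196.239) does not contain 53.77.196.232
  53.77.196.128/26 (53.77.196.128 - 53.77.196.191) does not contain 53.77.196.232
Longest matching prefix is /18 -> next hop R13.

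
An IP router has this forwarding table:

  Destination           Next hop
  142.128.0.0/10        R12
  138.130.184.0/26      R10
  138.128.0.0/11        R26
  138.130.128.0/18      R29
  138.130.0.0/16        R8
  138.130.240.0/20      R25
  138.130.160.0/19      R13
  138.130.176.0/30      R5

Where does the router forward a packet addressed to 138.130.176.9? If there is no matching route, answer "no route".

Routes whose prefix contains 138.130.176.9:
  138.128.0.0/11 (138.128.0.0 - 138.159.255.255) -> R26
  138.130.0.0/16 (138.130.0.0 - 138.130.255.255) -> R8
  138.130.128.0/18 (138.130.128.0 - 138.130.191.255) -> R29
  138.130.160.0/19 (138.130.160.0 - 138.130.191.255) -> R13
More-specific entries that do NOT match:
  138.130.176.0/30 (138.130.176.0 - 138.130.176.3) does not contain 138.130.176.9
  138.130.184.0/26 (138.130.184.0 - 138.130.184.63) does not contain 138.130.176.9
  138.130.240.0/20 (138.130.240.0 - 138.130.255.255) does not contain 138.130.176.9
Longest matching prefix is /19 -> next hop R13.

R13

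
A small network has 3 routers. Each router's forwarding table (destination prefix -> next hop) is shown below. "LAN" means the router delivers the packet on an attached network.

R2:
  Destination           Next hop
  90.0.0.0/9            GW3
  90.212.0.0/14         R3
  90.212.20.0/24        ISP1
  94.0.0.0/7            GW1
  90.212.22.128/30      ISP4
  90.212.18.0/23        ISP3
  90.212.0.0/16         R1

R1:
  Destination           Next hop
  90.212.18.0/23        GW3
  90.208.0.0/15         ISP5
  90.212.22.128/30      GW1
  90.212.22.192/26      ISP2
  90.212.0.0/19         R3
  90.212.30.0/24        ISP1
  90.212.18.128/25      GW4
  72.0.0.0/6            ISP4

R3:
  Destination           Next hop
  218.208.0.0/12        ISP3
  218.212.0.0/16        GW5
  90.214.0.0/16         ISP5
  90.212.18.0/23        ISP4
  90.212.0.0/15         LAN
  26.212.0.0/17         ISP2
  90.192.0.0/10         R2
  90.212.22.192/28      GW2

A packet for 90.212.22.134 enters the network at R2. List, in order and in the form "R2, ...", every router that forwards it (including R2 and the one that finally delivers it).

At R2: longest match for 90.212.22.134 is 90.212.0.0/16 -> R1
At R1: longest match for 90.212.22.134 is 90.212.0.0/19 -> R3
At R3: longest match for 90.212.22.134 is 90.212.0.0/15 -> LAN

R2, R1, R3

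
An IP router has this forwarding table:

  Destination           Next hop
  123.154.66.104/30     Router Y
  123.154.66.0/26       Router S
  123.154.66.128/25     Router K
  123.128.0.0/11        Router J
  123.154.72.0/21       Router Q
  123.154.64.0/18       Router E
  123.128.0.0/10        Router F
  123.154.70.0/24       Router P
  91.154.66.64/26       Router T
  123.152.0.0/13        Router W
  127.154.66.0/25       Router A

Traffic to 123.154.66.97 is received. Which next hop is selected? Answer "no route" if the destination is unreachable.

Router E

Routes whose prefix contains 123.154.66.97:
  123.128.0.0/10 (123.128.0.0 - 123.191.255.255) -> Router F
  123.128.0.0/11 (123.128.0.0 - 123.159.255.255) -> Router J
  123.152.0.0/13 (123.152.0.0 - 123.159.255.255) -> Router W
  123.154.64.0/18 (123.154.64.0 - 123.154.127.255) -> Router E
More-specific entries that do NOT match:
  123.154.66.104/30 (123.154.66.104 - 123.154.66.107) does not contain 123.154.66.97
  123.154.66.0/26 (123.154.66.0 - 123.154.66.63) does not contain 123.154.66.97
  91.154.66.64/26 (91.154.66.64 - 91.154.66.127) does not contain 123.154.66.97
  123.154.66.128/25 (123.154.66.128 - 123.154.66.255) does not contain 123.154.66.97
  127.154.66.0/25 (127.154.66.0 - 127.154.66.127) does not contain 123.154.66.97
  123.154.70.0/24 (123.154.70.0 - 123.154.70.255) does not contain 123.154.66.97
  123.154.72.0/21 (123.154.72.0 - 123.154.79.255) does not contain 123.154.66.97
Longest matching prefix is /18 -> next hop Router E.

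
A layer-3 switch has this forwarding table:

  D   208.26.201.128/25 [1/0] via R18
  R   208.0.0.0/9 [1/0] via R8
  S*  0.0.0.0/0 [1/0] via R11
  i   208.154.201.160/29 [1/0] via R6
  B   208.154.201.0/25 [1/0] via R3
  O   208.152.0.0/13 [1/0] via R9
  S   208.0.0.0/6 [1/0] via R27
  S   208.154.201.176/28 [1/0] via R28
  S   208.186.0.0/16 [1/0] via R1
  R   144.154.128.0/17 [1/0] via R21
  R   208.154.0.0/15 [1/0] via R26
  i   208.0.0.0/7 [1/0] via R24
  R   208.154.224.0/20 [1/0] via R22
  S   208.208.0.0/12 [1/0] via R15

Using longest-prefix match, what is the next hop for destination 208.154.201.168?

Routes whose prefix contains 208.154.201.168:
  0.0.0.0/0 (default, matches everything) -> R11
  208.0.0.0/6 (208.0.0.0 - 211.255.255.255) -> R27
  208.0.0.0/7 (208.0.0.0 - 209.255.255.255) -> R24
  208.152.0.0/13 (208.152.0.0 - 208.159.255.255) -> R9
  208.154.0.0/15 (208.154.0.0 - 208.155.255.255) -> R26
More-specific entries that do NOT match:
  208.154.201.160/29 (208.154.201.160 - 208.154.201.167) does not contain 208.154.201.168
  208.154.201.176/28 (208.154.201.176 - 208.154.201.191) does not contain 208.154.201.168
  208.26.201.128/25 (208.26.201.128 - 208.26.201.255) does not contain 208.154.201.168
  208.154.201.0/25 (208.154.201.0 - 208.154.201.127) does not contain 208.154.201.168
  208.154.224.0/20 (208.154.224.0 - 208.154.239.255) does not contain 208.154.201.168
  144.154.128.0/17 (144.154.128.0 - 144.154.255.255) does not contain 208.154.201.168
  208.186.0.0/16 (208.186.0.0 - 208.186.255.255) does not contain 208.154.201.168
Longest matching prefix is /15 -> next hop R26.

R26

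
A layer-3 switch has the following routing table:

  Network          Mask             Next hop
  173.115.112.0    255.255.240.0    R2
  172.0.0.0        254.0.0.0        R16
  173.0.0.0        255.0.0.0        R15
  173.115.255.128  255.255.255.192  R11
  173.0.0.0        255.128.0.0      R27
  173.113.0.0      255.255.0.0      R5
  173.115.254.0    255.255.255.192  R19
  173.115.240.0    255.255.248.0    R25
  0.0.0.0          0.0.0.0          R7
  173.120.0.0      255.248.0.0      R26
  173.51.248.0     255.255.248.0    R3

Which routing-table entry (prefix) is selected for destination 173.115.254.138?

173.0.0.0/9

Entries matching 173.115.254.138:
  0.0.0.0/0 (default, matches everything)
  172.0.0.0/7 (172.0.0.0 - 173.255.255.255)
  173.0.0.0/8 (173.0.0.0 - 173.255.255.255)
  173.0.0.0/9 (173.0.0.0 - 173.127.255.255)
Most specific is 173.0.0.0/9.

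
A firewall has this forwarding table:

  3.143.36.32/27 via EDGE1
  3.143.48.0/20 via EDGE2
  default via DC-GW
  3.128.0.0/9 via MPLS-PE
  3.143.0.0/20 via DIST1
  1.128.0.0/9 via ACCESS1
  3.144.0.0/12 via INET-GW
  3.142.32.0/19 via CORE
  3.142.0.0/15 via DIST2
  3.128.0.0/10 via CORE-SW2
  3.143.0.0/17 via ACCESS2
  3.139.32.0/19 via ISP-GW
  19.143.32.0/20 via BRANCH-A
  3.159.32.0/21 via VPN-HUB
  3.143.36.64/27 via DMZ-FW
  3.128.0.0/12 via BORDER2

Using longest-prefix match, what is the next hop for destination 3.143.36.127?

Routes whose prefix contains 3.143.36.127:
  0.0.0.0/0 (default, matches everything) -> DC-GW
  3.128.0.0/9 (3.128.0.0 - 3.255.255.255) -> MPLS-PE
  3.128.0.0/10 (3.128.0.0 - 3.191.255.255) -> CORE-SW2
  3.128.0.0/12 (3.128.0.0 - 3.143.255.255) -> BORDER2
  3.142.0.0/15 (3.142.0.0 - 3.143.255.255) -> DIST2
  3.143.0.0/17 (3.143.0.0 - 3.143.127.255) -> ACCESS2
More-specific entries that do NOT match:
  3.143.36.32/27 (3.143.36.32 - 3.143.36.63) does not contain 3.143.36.127
  3.143.36.64/27 (3.143.36.64 - 3.143.36.95) does not contain 3.143.36.127
  3.159.32.0/21 (3.159.32.0 - 3.159.39.255) does not contain 3.143.36.127
  3.143.48.0/20 (3.143.48.0 - 3.143.63.255) does not contain 3.143.36.127
  3.143.0.0/20 (3.143.0.0 - 3.143.15.255) does not contain 3.143.36.127
  19.143.32.0/20 (19.143.32.0 - 19.143.47.255) does not contain 3.143.36.127
  3.142.32.0/19 (3.142.32.0 - 3.142.63.255) does not contain 3.143.36.127
  3.139.32.0/19 (3.139.32.0 - 3.139.63.255) does not contain 3.143.36.127
Longest matching prefix is /17 -> next hop ACCESS2.

ACCESS2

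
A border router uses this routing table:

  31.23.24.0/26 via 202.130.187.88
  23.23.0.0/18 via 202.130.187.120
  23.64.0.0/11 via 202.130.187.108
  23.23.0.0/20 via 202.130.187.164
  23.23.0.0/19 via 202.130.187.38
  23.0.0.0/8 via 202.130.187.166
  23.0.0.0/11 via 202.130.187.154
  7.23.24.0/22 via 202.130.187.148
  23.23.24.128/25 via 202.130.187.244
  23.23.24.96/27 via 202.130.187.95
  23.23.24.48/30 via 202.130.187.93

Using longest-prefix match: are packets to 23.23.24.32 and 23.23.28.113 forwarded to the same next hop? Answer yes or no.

23.23.24.32: longest match 23.23.0.0/19 -> 202.130.187.38
23.23.28.113: longest match 23.23.0.0/19 -> 202.130.187.38

yes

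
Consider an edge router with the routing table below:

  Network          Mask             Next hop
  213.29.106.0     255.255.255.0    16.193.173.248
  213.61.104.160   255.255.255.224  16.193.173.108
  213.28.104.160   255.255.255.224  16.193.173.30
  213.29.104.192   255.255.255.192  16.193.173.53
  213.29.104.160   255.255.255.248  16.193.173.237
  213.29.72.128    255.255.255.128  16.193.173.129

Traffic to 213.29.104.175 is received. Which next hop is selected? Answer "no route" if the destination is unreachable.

No entry's prefix contains 213.29.104.175; there is no default route.

no route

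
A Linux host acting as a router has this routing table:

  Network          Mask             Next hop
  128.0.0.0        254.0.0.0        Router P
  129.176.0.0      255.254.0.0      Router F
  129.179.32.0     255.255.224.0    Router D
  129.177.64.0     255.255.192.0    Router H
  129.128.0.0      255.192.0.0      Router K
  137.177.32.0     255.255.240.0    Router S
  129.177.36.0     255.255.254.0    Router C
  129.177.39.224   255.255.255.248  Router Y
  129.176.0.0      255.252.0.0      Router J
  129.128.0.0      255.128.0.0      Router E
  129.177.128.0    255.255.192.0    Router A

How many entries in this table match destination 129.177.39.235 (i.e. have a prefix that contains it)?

5

Prefixes containing 129.177.39.235:
  128.0.0.0/7 (128.0.0.0 - 129.255.255.255)
  129.128.0.0/9 (129.128.0.0 - 129.255.255.255)
  129.128.0.0/10 (129.128.0.0 - 129.191.255.255)
  129.176.0.0/14 (129.176.0.0 - 129.179.255.255)
  129.176.0.0/15 (129.176.0.0 - 129.177.255.255)
Total matching entries: 5.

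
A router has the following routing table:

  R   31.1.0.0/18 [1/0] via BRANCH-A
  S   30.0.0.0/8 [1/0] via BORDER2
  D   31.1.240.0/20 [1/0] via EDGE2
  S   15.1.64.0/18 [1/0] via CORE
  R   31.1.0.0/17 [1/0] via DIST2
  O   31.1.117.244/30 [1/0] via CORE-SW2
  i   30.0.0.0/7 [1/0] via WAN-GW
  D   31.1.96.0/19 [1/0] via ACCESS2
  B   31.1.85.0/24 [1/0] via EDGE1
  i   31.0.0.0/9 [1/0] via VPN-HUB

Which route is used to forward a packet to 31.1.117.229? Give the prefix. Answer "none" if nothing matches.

Entries matching 31.1.117.229:
  30.0.0.0/7 (30.0.0.0 - 31.255.255.255)
  31.0.0.0/9 (31.0.0.0 - 31.127.255.255)
  31.1.0.0/17 (31.1.0.0 - 31.1.127.255)
  31.1.96.0/19 (31.1.96.0 - 31.1.127.255)
Most specific is 31.1.96.0/19.

31.1.96.0/19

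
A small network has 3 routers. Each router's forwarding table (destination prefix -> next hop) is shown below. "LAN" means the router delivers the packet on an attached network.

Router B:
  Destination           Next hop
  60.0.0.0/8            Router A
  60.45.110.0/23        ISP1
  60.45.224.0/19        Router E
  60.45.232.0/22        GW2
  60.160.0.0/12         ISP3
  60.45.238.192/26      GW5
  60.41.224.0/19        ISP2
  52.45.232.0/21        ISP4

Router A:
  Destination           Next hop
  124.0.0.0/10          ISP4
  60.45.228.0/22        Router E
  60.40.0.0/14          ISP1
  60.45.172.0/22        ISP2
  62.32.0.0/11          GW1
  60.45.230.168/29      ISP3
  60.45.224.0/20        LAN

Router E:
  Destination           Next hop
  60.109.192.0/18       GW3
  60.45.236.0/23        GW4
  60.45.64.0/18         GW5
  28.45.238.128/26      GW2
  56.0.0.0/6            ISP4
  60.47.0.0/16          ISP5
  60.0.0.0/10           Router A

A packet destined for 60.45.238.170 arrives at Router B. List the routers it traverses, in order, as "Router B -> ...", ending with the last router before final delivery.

Router B -> Router E -> Router A

At Router B: longest match for 60.45.238.170 is 60.45.224.0/19 -> Router E
At Router E: longest match for 60.45.238.170 is 60.0.0.0/10 -> Router A
At Router A: longest match for 60.45.238.170 is 60.45.224.0/20 -> LAN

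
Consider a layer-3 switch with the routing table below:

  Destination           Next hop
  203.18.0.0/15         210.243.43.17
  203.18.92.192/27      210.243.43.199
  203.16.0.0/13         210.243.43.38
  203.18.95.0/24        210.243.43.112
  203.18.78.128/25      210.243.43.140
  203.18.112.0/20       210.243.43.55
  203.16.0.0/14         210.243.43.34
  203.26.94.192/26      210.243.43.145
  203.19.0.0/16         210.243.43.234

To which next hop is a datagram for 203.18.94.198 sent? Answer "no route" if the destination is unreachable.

210.243.43.17

Routes whose prefix contains 203.18.94.198:
  203.16.0.0/13 (203.16.0.0 - 203.23.255.255) -> 210.243.43.38
  203.16.0.0/14 (203.16.0.0 - 203.19.255.255) -> 210.243.43.34
  203.18.0.0/15 (203.18.0.0 - 203.19.255.255) -> 210.243.43.17
More-specific entries that do NOT match:
  203.18.92.192/27 (203.18.92.192 - 203.18.92.223) does not contain 203.18.94.198
  203.26.94.192/26 (203.26.94.192 - 203.26.94.255) does not contain 203.18.94.198
  203.18.78.128/25 (203.18.78.128 - 203.18.78.255) does not contain 203.18.94.198
  203.18.95.0/24 (203.18.95.0 - 203.18.95.255) does not contain 203.18.94.198
  203.18.112.0/20 (203.18.112.0 - 203.18.127.255) does not contain 203.18.94.198
  203.19.0.0/16 (203.19.0.0 - 203.19.255.255) does not contain 203.18.94.198
Longest matching prefix is /15 -> next hop 210.243.43.17.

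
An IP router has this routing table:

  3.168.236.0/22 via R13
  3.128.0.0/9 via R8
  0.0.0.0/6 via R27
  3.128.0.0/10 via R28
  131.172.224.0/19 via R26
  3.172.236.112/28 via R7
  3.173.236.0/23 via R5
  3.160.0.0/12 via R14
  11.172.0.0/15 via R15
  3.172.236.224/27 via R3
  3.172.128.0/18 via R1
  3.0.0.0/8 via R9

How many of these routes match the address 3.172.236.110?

5

Prefixes containing 3.172.236.110:
  0.0.0.0/6 (0.0.0.0 - 3.255.255.255)
  3.0.0.0/8 (3.0.0.0 - 3.255.255.255)
  3.128.0.0/9 (3.128.0.0 - 3.255.255.255)
  3.128.0.0/10 (3.128.0.0 - 3.191.255.255)
  3.160.0.0/12 (3.160.0.0 - 3.175.255.255)
Total matching entries: 5.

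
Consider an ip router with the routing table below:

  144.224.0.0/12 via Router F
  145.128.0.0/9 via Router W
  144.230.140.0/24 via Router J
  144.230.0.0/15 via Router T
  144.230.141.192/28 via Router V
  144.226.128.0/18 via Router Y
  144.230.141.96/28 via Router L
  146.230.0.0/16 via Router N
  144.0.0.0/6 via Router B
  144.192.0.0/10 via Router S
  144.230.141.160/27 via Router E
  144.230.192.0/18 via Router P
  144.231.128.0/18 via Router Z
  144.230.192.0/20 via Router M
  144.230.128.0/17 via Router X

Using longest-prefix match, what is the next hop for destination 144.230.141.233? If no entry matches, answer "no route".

Router X

Routes whose prefix contains 144.230.141.233:
  144.0.0.0/6 (144.0.0.0 - 147.255.255.255) -> Router B
  144.192.0.0/10 (144.192.0.0 - 144.255.255.255) -> Router S
  144.224.0.0/12 (144.224.0.0 - 144.239.255.255) -> Router F
  144.230.0.0/15 (144.230.0.0 - 144.231.255.255) -> Router T
  144.230.128.0/17 (144.230.128.0 - 144.230.255.255) -> Router X
More-specific entries that do NOT match:
  144.230.141.192/28 (144.230.141.192 - 144.230.141.207) does not contain 144.230.141.233
  144.230.141.96/28 (144.230.141.96 - 144.230.141.111) does not contain 144.230.141.233
  144.230.141.160/27 (144.230.141.160 - 144.230.141.191) does not contain 144.230.141.233
  144.230.140.0/24 (144.230.140.0 - 144.230.140.255) does not contain 144.230.141.233
  144.230.192.0/20 (144.230.192.0 - 144.230.207.255) does not contain 144.230.141.233
  144.226.128.0/18 (144.226.128.0 - 144.226.191.255) does not contain 144.230.141.233
  144.230.192.0/18 (144.230.192.0 - 144.230.255.255) does not contain 144.230.141.233
  144.231.128.0/18 (144.231.128.0 - 144.231.191.255) does not contain 144.230.141.233
Longest matching prefix is /17 -> next hop Router X.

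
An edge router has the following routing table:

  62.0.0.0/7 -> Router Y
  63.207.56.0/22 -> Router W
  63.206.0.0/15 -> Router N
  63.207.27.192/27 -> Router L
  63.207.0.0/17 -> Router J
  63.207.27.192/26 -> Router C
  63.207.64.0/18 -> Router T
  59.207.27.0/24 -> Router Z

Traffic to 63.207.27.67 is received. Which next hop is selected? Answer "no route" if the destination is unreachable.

Routes whose prefix contains 63.207.27.67:
  62.0.0.0/7 (62.0.0.0 - 63.255.255.255) -> Router Y
  63.206.0.0/15 (63.206.0.0 - 63.207.255.255) -> Router N
  63.207.0.0/17 (63.207.0.0 - 63.207.127.255) -> Router J
More-specific entries that do NOT match:
  63.207.27.192/27 (63.207.27.192 - 63.207.27.223) does not contain 63.207.27.67
  63.207.27.192/26 (63.207.27.192 - 63.207.27.255) does not contain 63.207.27.67
  59.207.27.0/24 (59.207.27.0 - 59.207.27.255) does not contain 63.207.27.67
  63.207.56.0/22 (63.207.56.0 - 63.207.59.255) does not contain 63.207.27.67
  63.207.64.0/18 (63.207.64.0 - 63.207.127.255) does not contain 63.207.27.67
Longest matching prefix is /17 -> next hop Router J.

Router J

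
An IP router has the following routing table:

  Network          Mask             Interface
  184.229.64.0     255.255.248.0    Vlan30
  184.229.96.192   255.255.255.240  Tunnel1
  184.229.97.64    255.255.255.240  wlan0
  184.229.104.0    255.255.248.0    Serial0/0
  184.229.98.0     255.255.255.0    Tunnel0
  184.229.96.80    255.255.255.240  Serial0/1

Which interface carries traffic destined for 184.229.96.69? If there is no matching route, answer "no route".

no route

No entry's prefix contains 184.229.96.69; there is no default route.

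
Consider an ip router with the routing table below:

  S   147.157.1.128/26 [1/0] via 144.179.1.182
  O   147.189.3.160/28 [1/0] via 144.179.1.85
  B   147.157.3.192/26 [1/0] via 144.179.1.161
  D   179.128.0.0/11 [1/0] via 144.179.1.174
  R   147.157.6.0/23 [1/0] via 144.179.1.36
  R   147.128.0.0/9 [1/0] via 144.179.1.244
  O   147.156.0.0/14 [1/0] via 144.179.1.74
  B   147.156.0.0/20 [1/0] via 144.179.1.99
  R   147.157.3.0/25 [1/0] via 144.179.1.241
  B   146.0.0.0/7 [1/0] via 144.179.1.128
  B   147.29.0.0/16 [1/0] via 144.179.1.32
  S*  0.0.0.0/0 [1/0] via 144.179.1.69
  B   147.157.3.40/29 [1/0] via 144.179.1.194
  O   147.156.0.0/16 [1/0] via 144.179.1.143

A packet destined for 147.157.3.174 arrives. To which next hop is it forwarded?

144.179.1.74

Routes whose prefix contains 147.157.3.174:
  0.0.0.0/0 (default, matches everything) -> 144.179.1.69
  146.0.0.0/7 (146.0.0.0 - 147.255.255.255) -> 144.179.1.128
  147.128.0.0/9 (147.128.0.0 - 147.255.255.255) -> 144.179.1.244
  147.156.0.0/14 (147.156.0.0 - 147.159.255.255) -> 144.179.1.74
More-specific entries that do NOT match:
  147.157.3.40/29 (147.157.3.40 - 147.157.3.47) does not contain 147.157.3.174
  147.189.3.160/28 (147.189.3.160 - 147.189.3.175) does not contain 147.157.3.174
  147.157.1.128/26 (147.157.1.128 - 147.157.1.191) does not contain 147.157.3.174
  147.157.3.192/26 (147.157.3.192 - 147.157.3.255) does not contain 147.157.3.174
  147.157.3.0/25 (147.157.3.0 - 147.157.3.127) does not contain 147.157.3.174
  147.157.6.0/23 (147.157.6.0 - 147.157.7.255) does not contain 147.157.3.174
  147.156.0.0/20 (147.156.0.0 - 147.156.15.255) does not contain 147.157.3.174
  147.29.0.0/16 (147.29.0.0 - 147.29.255.255) does not contain 147.157.3.174
  147.156.0.0/16 (147.156.0.0 - 147.156.255.255) does not contain 147.157.3.174
Longest matching prefix is /14 -> next hop 144.179.1.74.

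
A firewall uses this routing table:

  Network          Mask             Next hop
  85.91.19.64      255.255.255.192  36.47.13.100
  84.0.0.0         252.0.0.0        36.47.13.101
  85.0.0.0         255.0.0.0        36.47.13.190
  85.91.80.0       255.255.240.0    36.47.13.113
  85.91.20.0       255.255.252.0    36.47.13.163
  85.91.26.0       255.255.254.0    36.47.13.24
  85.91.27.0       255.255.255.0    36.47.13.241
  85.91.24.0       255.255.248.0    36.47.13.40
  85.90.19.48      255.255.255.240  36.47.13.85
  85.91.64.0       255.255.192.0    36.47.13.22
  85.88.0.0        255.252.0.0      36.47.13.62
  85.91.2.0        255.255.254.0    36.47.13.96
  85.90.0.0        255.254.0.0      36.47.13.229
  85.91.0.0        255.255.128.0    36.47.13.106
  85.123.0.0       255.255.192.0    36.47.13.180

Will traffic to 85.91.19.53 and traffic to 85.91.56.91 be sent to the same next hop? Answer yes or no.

85.91.19.53: longest match 85.91.0.0/17 -> 36.47.13.106
85.91.56.91: longest match 85.91.0.0/17 -> 36.47.13.106

yes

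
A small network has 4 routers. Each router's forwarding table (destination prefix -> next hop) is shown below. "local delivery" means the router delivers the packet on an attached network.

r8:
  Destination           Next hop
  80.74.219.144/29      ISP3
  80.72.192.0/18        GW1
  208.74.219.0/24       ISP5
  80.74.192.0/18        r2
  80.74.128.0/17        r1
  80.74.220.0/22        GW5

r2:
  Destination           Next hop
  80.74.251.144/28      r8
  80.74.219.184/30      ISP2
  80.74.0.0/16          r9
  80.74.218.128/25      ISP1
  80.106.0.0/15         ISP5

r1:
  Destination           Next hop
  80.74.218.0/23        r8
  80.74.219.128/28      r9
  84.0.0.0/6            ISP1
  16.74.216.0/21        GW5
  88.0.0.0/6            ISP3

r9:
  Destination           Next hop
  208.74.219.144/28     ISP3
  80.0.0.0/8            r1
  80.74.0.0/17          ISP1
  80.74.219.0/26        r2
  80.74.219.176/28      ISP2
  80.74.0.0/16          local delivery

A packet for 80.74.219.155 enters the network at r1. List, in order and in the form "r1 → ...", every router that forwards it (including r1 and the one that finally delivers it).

At r1: longest match for 80.74.219.155 is 80.74.218.0/23 -> r8
At r8: longest match for 80.74.219.155 is 80.74.192.0/18 -> r2
At r2: longest match for 80.74.219.155 is 80.74.0.0/16 -> r9
At r9: longest match for 80.74.219.155 is 80.74.0.0/16 -> local delivery

r1 → r8 → r2 → r9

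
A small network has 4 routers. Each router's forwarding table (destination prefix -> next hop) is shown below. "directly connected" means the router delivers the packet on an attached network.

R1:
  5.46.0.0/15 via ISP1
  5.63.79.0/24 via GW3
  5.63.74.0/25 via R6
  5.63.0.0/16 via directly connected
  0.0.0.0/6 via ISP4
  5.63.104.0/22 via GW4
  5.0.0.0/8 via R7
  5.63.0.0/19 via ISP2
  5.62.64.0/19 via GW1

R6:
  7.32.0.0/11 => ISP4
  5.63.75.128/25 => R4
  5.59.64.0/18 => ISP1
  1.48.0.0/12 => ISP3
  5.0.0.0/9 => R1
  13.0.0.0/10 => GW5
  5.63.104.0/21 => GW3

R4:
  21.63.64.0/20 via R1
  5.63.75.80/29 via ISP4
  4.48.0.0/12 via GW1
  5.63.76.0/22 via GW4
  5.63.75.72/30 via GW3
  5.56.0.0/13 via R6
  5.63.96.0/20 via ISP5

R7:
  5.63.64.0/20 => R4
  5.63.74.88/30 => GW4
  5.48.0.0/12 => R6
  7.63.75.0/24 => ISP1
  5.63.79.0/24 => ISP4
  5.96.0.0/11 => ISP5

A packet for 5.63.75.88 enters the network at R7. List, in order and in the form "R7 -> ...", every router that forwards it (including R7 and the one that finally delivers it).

R7 -> R4 -> R6 -> R1

At R7: longest match for 5.63.75.88 is 5.63.64.0/20 -> R4
At R4: longest match for 5.63.75.88 is 5.56.0.0/13 -> R6
At R6: longest match for 5.63.75.88 is 5.0.0.0/9 -> R1
At R1: longest match for 5.63.75.88 is 5.63.0.0/16 -> directly connected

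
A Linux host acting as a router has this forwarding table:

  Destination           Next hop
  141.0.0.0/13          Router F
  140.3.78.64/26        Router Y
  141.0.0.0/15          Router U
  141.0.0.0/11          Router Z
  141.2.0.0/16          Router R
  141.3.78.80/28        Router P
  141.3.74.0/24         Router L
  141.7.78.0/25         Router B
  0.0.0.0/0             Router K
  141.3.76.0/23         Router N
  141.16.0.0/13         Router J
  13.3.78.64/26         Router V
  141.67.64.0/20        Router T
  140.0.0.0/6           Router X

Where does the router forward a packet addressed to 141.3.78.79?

Router F

Routes whose prefix contains 141.3.78.79:
  0.0.0.0/0 (default, matches everything) -> Router K
  140.0.0.0/6 (140.0.0.0 - 143.255.255.255) -> Router X
  141.0.0.0/11 (141.0.0.0 - 141.31.255.255) -> Router Z
  141.0.0.0/13 (141.0.0.0 - 141.7.255.255) -> Router F
More-specific entries that do NOT match:
  141.3.78.80/28 (141.3.78.80 - 141.3.78.95) does not contain 141.3.78.79
  140.3.78.64/26 (140.3.78.64 - 140.3.78.127) does not contain 141.3.78.79
  13.3.78.64/26 (13.3.78.64 - 13.3.78.127) does not contain 141.3.78.79
  141.7.78.0/25 (141.7.78.0 - 141.7.78.127) does not contain 141.3.78.79
  141.3.74.0/24 (141.3.74.0 - 141.3.74.255) does not contain 141.3.78.79
  141.3.76.0/23 (141.3.76.0 - 141.3.77.255) does not contain 141.3.78.79
  141.67.64.0/20 (141.67.64.0 - 141.67.79.255) does not contain 141.3.78.79
  141.2.0.0/16 (141.2.0.0 - 141.2.255.255) does not contain 141.3.78.79
  141.0.0.0/15 (141.0.0.0 - 141.1.255.255) does not contain 141.3.78.79
Longest matching prefix is /13 -> next hop Router F.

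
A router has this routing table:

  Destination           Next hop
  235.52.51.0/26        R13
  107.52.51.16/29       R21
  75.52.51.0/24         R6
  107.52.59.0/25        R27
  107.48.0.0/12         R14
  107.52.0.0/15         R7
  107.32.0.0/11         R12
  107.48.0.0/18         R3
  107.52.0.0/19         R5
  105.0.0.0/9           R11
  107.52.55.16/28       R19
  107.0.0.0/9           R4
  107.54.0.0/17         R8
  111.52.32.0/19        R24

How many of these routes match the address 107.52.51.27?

4

Prefixes containing 107.52.51.27:
  107.0.0.0/9 (107.0.0.0 - 107.127.255.255)
  107.32.0.0/11 (107.32.0.0 - 107.63.255.255)
  107.48.0.0/12 (107.48.0.0 - 107.63.255.255)
  107.52.0.0/15 (107.52.0.0 - 107.53.255.255)
Total matching entries: 4.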